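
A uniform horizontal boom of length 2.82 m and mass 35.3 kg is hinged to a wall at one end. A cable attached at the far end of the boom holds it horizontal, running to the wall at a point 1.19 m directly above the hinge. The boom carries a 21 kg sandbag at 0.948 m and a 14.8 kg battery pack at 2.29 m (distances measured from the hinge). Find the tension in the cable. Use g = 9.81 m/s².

Sum moments about the hinge (the unknown hinge reaction has zero arm there).
Beam weight: 35.3 × 9.81 = 346.3 N down at 1.41 m → arm 1.41 m, τ = 346.3 × 1.41 = 488.3 N·m clockwise.
Sandbag: 21 × 9.81 = 206 N down at 0.948 m → arm 0.948 m, τ = 206 × 0.948 = 195.3 N·m clockwise.
Battery pack: 14.8 × 9.81 = 145.2 N down at 2.29 m → arm 2.29 m, τ = 145.2 × 2.29 = 332.5 N·m clockwise.
Total clockwise load moment = 1016 N·m.
The cable tension T acts at 2.82 m; only its component perpendicular to the boom, T sinθ, produces torque. sinθ = h/√(h²+d²) = 1.19/√(1.19²+2.82²) = 0.3888.
Balancing moments: T × 2.82 × 0.3888 = 1016, giving T = 1016 / 1.096 = 927 N.

T ≈ 927 N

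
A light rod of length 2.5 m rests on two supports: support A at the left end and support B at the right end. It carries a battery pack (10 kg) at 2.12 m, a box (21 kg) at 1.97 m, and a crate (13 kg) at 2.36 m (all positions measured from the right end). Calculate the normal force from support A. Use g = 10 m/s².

R_A ≈ 373 N

Choose support B as the axis so its reaction then has zero moment arm.
Battery pack: 10 × 10 = 100 N down at 2.12 m → arm 2.12 m, τ = 100 × 2.12 = 212 N·m counterclockwise.
Box: 21 × 10 = 210 N down at 1.97 m → arm 1.97 m, τ = 210 × 1.97 = 413.7 N·m counterclockwise.
Crate: 13 × 10 = 130 N down at 2.36 m → arm 2.36 m, τ = 130 × 2.36 = 306.8 N·m counterclockwise.
Net load moment about support B = 932.5 N·m counterclockwise.
Reaction R at support A is upward at 2.5 m, arm 2.5 m → moment R × 2.5 clockwise.
Στ = 0 ⇒ R × 2.5 = 932.5 ⇒ R = 373 N.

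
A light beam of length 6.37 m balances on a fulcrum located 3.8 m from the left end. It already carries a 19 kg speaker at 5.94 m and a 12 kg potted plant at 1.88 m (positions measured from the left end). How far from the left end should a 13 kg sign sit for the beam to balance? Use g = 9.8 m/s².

Sum moments about the fulcrum (at 3.8 m from the left end) (the support reaction has zero arm there).
Speaker: 19 × 9.8 = 186.2 N down at 5.94 m → arm 2.14 m, τ = 186.2 × 2.14 = 398.5 N·m clockwise.
Potted plant: 12 × 9.8 = 117.6 N down at 1.88 m → arm 1.92 m, τ = 117.6 × 1.92 = 225.8 N·m counterclockwise.
Net moment of existing loads = 172.7 N·m clockwise.
The sign weighs 13 × 9.8 = 127.4 N and must supply an equal counterclockwise moment, so its lever arm about the fulcrum is 172.7 / 127.4 = 1.36 m.
That puts it at 3.8 − 1.36 = 2.44 m from the left end.

x ≈ 2.44 m from the left end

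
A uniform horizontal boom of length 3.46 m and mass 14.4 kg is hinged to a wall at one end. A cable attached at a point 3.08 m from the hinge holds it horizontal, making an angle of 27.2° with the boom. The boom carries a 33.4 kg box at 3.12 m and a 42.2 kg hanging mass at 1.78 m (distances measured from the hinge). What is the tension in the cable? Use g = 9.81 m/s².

About the hinge:
Beam weight: 14.4 × 9.81 = 141.3 N down at 1.73 m → arm 1.73 m, τ = 141.3 × 1.73 = 244.4 N·m clockwise.
Box: 33.4 × 9.81 = 327.7 N down at 3.12 m → arm 3.12 m, τ = 327.7 × 3.12 = 1022 N·m clockwise.
Hanging mass: 42.2 × 9.81 = 414 N down at 1.78 m → arm 1.78 m, τ = 414 × 1.78 = 736.9 N·m clockwise.
Total clockwise load moment = 2003 N·m.
The cable tension T acts at 3.08 m; only its component perpendicular to the boom, T sinθ, produces torque. sin 27.2° = 0.4571.
Setting net torque to zero: T × 3.08 × 0.4571 = 2003 → T = 2003 / 1.408 = 1420 N.

T ≈ 1420 N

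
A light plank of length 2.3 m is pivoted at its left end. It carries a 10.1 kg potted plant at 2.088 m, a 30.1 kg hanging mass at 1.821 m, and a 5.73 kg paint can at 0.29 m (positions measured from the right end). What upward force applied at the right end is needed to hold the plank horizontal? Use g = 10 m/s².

Choose the left end as the axis so the unknown pivot reaction has zero arm there.
Potted plant: 10.1 × 10 = 101 N down at 2.088 m → arm 0.212 m, τ = 101 × 0.212 = 21.41 N·m clockwise.
Hanging mass: 30.1 × 10 = 301 N down at 1.821 m → arm 0.479 m, τ = 301 × 0.479 = 144.2 N·m clockwise.
Paint can: 5.73 × 10 = 57.3 N down at 0.29 m → arm 2.01 m, τ = 57.3 × 2.01 = 115.2 N·m clockwise.
Net moment of the loads = 280.8 N·m clockwise.
The upward force F acts at the right end, arm 2.3 m, giving F × 2.3 counterclockwise.
Balancing moments: F × 2.3 = 280.8, giving F = 280.8 / 2.3 = 122 N.

F ≈ 122 N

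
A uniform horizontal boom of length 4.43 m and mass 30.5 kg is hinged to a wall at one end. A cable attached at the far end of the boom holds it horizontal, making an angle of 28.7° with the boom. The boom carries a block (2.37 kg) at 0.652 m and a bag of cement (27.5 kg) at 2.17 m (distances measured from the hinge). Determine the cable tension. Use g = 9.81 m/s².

Taking torques about the hinge:
Beam weight: 30.5 × 9.81 = 299.2 N down at 2.215 m → arm 2.215 m, τ = 299.2 × 2.215 = 662.7 N·m clockwise.
Block: 2.37 × 9.81 = 23.25 N down at 0.652 m → arm 0.652 m, τ = 23.25 × 0.652 = 15.16 N·m clockwise.
Bag of cement: 27.5 × 9.81 = 269.8 N down at 2.17 m → arm 2.17 m, τ = 269.8 × 2.17 = 585.5 N·m clockwise.
Total clockwise load moment = 1263 N·m.
The cable tension T acts at 4.43 m; only its component perpendicular to the boom, T sinθ, produces torque. sin 28.7° = 0.4802.
For rotational equilibrium, T × 4.43 × 0.4802 = 1263, so T = 1263 / 2.127 = 594 N.

T ≈ 594 N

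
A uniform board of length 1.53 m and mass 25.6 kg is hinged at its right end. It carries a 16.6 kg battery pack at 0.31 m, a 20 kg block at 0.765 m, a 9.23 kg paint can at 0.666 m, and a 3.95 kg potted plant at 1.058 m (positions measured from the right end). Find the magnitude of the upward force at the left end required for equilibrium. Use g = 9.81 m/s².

F ≈ 323 N

About the right end:
Beam weight: 25.6 × 9.81 = 251.1 N down at 0.765 m → arm 0.765 m, τ = 251.1 × 0.765 = 192.1 N·m counterclockwise.
Battery pack: 16.6 × 9.81 = 162.8 N down at 0.31 m → arm 0.31 m, τ = 162.8 × 0.31 = 50.47 N·m counterclockwise.
Block: 20 × 9.81 = 196.2 N down at 0.765 m → arm 0.765 m, τ = 196.2 × 0.765 = 150.1 N·m counterclockwise.
Paint can: 9.23 × 9.81 = 90.55 N down at 0.666 m → arm 0.666 m, τ = 90.55 × 0.666 = 60.31 N·m counterclockwise.
Potted plant: 3.95 × 9.81 = 38.75 N down at 1.058 m → arm 1.058 m, τ = 38.75 × 1.058 = 41 N·m counterclockwise.
Net moment of the loads = 494 N·m counterclockwise.
The upward force F acts at the left end, arm 1.53 m, giving F × 1.53 clockwise.
Setting net torque to zero: F × 1.53 = 494 → F = 494 / 1.53 = 323 N.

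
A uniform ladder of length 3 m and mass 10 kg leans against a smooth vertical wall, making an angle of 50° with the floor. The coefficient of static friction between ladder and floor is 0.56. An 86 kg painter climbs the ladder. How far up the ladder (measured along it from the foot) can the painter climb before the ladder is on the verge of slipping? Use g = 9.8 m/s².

Take moments about the foot of the ladder.
Ladder weight 10×9.8 = 98 N acts at 1.5 m along the ladder; its horizontal arm is 1.5·cos50° = 0.9642 m → τ = 94.49 N·m clockwise.
Painter weight 86×9.8 = 842.8 N at distance d → arm d·cos50° → τ = 842.8·d·0.6428 clockwise.
Wall normal N at the top has arm L sinθ = 2.298 m counterclockwise, so Στ = 0 gives N·2.298 = 94.49 + 541.8·d.
ΣFy = 0 ⇒ N_floor = 940.8 N, so the maximum friction is μ_s·N_floor = 0.56×940.8 = 526.8 N. ΣFx = 0 ⇒ N_wall = f, so at the slipping point N = 526.8 N.
Substituting: 526.8×2.298 = 94.49 + 541.8·d ⇒ d = (1211 − 94.49) / 541.8 = 2.06 m.

d ≈ 2.06 m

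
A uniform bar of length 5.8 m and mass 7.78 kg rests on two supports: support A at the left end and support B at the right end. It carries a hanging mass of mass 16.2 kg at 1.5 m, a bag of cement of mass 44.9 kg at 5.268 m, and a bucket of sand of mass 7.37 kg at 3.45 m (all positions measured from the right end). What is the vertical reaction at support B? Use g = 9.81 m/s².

About support A:
Beam weight: 7.78 × 9.81 = 76.32 N down at 2.9 m → arm 2.9 m, τ = 76.32 × 2.9 = 221.3 N·m clockwise.
Hanging mass: 16.2 × 9.81 = 158.9 N down at 1.5 m → arm 4.3 m, τ = 158.9 × 4.3 = 683.3 N·m clockwise.
Bag of cement: 44.9 × 9.81 = 440.5 N down at 5.268 m → arm 0.532 m, τ = 440.5 × 0.532 = 234.3 N·m clockwise.
Bucket of sand: 7.37 × 9.81 = 72.3 N down at 3.45 m → arm 2.35 m, τ = 72.3 × 2.35 = 169.9 N·m clockwise.
Net load moment about support A = 1309 N·m clockwise.
Reaction R at support B is upward at 0 m, arm 5.8 m → moment R × 5.8 counterclockwise.
For rotational equilibrium, R × 5.8 = 1309, so R = 226 N.

R_B ≈ 226 N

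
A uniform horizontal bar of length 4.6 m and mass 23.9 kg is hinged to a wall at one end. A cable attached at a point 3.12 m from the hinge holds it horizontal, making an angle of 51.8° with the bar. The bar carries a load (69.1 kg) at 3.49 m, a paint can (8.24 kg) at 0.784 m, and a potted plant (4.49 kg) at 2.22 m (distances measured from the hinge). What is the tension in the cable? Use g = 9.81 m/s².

Taking torques about the hinge:
Beam weight: 23.9 × 9.81 = 234.5 N down at 2.3 m → arm 2.3 m, τ = 234.5 × 2.3 = 539.3 N·m clockwise.
Load: 69.1 × 9.81 = 677.9 N down at 3.49 m → arm 3.49 m, τ = 677.9 × 3.49 = 2366 N·m clockwise.
Paint can: 8.24 × 9.81 = 80.83 N down at 0.784 m → arm 0.784 m, τ = 80.83 × 0.784 = 63.37 N·m clockwise.
Potted plant: 4.49 × 9.81 = 44.05 N down at 2.22 m → arm 2.22 m, τ = 44.05 × 2.22 = 97.79 N·m clockwise.
Total clockwise load moment = 3066 N·m.
The cable tension T acts at 3.12 m; only its component perpendicular to the bar, T sinθ, produces torque. sin 51.8° = 0.7859.
Balancing moments: T × 3.12 × 0.7859 = 3066, giving T = 3066 / 2.452 = 1250 N.

T ≈ 1250 N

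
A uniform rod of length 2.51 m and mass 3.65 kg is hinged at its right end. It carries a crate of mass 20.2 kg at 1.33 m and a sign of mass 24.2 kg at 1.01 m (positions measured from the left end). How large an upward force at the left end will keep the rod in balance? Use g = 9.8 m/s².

F ≈ 253 N

Taking torques about the right end:
Beam weight: 3.65 × 9.8 = 35.77 N down at 1.255 m → arm 1.255 m, τ = 35.77 × 1.255 = 44.89 N·m counterclockwise.
Crate: 20.2 × 9.8 = 198 N down at 1.33 m → arm 1.18 m, τ = 198 × 1.18 = 233.6 N·m counterclockwise.
Sign: 24.2 × 9.8 = 237.2 N down at 1.01 m → arm 1.5 m, τ = 237.2 × 1.5 = 355.8 N·m counterclockwise.
Net moment of the loads = 634.3 N·m counterclockwise.
The upward force F acts at the left end, arm 2.51 m, giving F × 2.51 clockwise.
For rotational equilibrium, F × 2.51 = 634.3, so F = 634.3 / 2.51 = 253 N.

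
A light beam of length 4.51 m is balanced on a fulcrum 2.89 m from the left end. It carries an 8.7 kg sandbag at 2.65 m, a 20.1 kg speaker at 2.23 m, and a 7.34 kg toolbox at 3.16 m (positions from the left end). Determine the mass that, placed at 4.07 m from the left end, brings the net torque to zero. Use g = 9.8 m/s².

Taking torques about the fulcrum (at 2.89 m from the left end):
Sandbag: 8.7 × 9.8 = 85.26 N down at 2.65 m → arm 0.24 m, τ = 85.26 × 0.24 = 20.46 N·m counterclockwise.
Speaker: 20.1 × 9.8 = 197 N down at 2.23 m → arm 0.66 m, τ = 197 × 0.66 = 130 N·m counterclockwise.
Toolbox: 7.34 × 9.8 = 71.93 N down at 3.16 m → arm 0.27 m, τ = 71.93 × 0.27 = 19.42 N·m clockwise.
Net moment of known loads = 131 N·m counterclockwise.
An unknown mass m at 4.07 m has arm 1.18 m; its moment is m·g·1.18 clockwise.
Στ = 0 ⇒ m × 9.8 × 1.18 = 131 ⇒ m = 131 / (9.8 × 1.18) = 11.3 kg.

m ≈ 11.3 kg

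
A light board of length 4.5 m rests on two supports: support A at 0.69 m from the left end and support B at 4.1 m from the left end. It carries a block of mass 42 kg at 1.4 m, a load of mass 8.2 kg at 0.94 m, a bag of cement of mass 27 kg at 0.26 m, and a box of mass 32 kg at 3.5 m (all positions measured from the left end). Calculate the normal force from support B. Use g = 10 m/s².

Choose support A as the axis so its reaction then has zero moment arm.
Block: 42 × 10 = 420 N down at 1.4 m → arm 0.71 m, τ = 420 × 0.71 = 298.2 N·m clockwise.
Load: 8.2 × 10 = 82 N down at 0.94 m → arm 0.25 m, τ = 82 × 0.25 = 20.5 N·m clockwise.
Bag of cement: 27 × 10 = 270 N down at 0.26 m → arm 0.43 m, τ = 270 × 0.43 = 116.1 N·m counterclockwise.
Box: 32 × 10 = 320 N down at 3.5 m → arm 2.81 m, τ = 320 × 2.81 = 899.2 N·m clockwise.
Net load moment about support A = 1102 N·m clockwise.
Reaction R at support B is upward at 4.1 m, arm 3.41 m → moment R × 3.41 counterclockwise.
Balancing moments: R × 3.41 = 1102, giving R = 323 N.

R_B ≈ 323 N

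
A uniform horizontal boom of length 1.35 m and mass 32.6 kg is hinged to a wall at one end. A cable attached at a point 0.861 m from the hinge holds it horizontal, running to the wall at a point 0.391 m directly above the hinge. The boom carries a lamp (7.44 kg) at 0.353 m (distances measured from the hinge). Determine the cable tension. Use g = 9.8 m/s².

Taking torques about the hinge:
Beam weight: 32.6 × 9.8 = 319.5 N down at 0.675 m → arm 0.675 m, τ = 319.5 × 0.675 = 215.7 N·m clockwise.
Lamp: 7.44 × 9.8 = 72.91 N down at 0.353 m → arm 0.353 m, τ = 72.91 × 0.353 = 25.74 N·m clockwise.
Total clockwise load moment = 241.4 N·m.
The cable tension T acts at 0.861 m; only its component perpendicular to the boom, T sinθ, produces torque. sinθ = h/√(h²+d²) = 0.391/√(0.391²+0.861²) = 0.4135.
Setting net torque to zero: T × 0.861 × 0.4135 = 241.4 → T = 241.4 / 0.356 = 678 N.

T ≈ 678 N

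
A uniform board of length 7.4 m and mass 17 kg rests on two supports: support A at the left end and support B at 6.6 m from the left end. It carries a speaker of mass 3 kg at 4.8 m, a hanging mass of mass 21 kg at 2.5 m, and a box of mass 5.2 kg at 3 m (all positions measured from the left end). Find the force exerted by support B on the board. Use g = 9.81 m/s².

About support A:
Beam weight: 17 × 9.81 = 166.8 N down at 3.7 m → arm 3.7 m, τ = 166.8 × 3.7 = 617.2 N·m clockwise.
Speaker: 3 × 9.81 = 29.43 N down at 4.8 m → arm 4.8 m, τ = 29.43 × 4.8 = 141.3 N·m clockwise.
Hanging mass: 21 × 9.81 = 206 N down at 2.5 m → arm 2.5 m, τ = 206 × 2.5 = 515 N·m clockwise.
Box: 5.2 × 9.81 = 51.01 N down at 3 m → arm 3 m, τ = 51.01 × 3 = 153 N·m clockwise.
Net load moment about support A = 1426 N·m clockwise.
Reaction R at support B is upward at 6.6 m, arm 6.6 m → moment R × 6.6 counterclockwise.
Στ = 0 ⇒ R × 6.6 = 1426 ⇒ R = 216 N.

R_B ≈ 216 N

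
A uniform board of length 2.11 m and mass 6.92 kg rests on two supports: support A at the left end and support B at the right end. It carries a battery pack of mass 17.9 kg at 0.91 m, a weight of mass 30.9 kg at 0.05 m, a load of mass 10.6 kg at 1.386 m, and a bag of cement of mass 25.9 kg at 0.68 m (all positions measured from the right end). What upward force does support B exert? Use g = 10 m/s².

About support A:
Beam weight: 6.92 × 10 = 69.2 N down at 1.055 m → arm 1.055 m, τ = 69.2 × 1.055 = 73.01 N·m clockwise.
Battery pack: 17.9 × 10 = 179 N down at 0.91 m → arm 1.2 m, τ = 179 × 1.2 = 214.8 N·m clockwise.
Weight: 30.9 × 10 = 309 N down at 0.05 m → arm 2.06 m, τ = 309 × 2.06 = 636.5 N·m clockwise.
Load: 10.6 × 10 = 106 N down at 1.386 m → arm 0.724 m, τ = 106 × 0.724 = 76.74 N·m clockwise.
Bag of cement: 25.9 × 10 = 259 N down at 0.68 m → arm 1.43 m, τ = 259 × 1.43 = 370.4 N·m clockwise.
Net load moment about support A = 1371 N·m clockwise.
Reaction R at support B is upward at 0 m, arm 2.11 m → moment R × 2.11 counterclockwise.
Balancing moments: R × 2.11 = 1371, giving R = 650 N.

R_B ≈ 650 N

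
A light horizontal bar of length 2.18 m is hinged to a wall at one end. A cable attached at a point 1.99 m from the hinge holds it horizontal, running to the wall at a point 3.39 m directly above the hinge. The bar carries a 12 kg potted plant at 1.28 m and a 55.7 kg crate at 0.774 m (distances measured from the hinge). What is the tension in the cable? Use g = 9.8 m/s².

T ≈ 334 N

Sum moments about the hinge (the unknown hinge reaction has zero arm there).
Potted plant: 12 × 9.8 = 117.6 N down at 1.28 m → arm 1.28 m, τ = 117.6 × 1.28 = 150.5 N·m clockwise.
Crate: 55.7 × 9.8 = 545.9 N down at 0.774 m → arm 0.774 m, τ = 545.9 × 0.774 = 422.5 N·m clockwise.
Total clockwise load moment = 573 N·m.
The cable tension T acts at 1.99 m; only its component perpendicular to the bar, T sinθ, produces torque. sinθ = h/√(h²+d²) = 3.39/√(3.39²+1.99²) = 0.8624.
Setting net torque to zero: T × 1.99 × 0.8624 = 573 → T = 573 / 1.716 = 334 N.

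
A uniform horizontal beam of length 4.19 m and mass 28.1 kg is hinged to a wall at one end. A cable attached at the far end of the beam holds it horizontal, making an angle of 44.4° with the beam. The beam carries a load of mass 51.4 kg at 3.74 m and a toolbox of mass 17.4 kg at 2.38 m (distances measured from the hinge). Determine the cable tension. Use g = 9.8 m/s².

Choose the hinge as the axis so the unknown hinge reaction has zero arm there.
Beam weight: 28.1 × 9.8 = 275.4 N down at 2.095 m → arm 2.095 m, τ = 275.4 × 2.095 = 577 N·m clockwise.
Load: 51.4 × 9.8 = 503.7 N down at 3.74 m → arm 3.74 m, τ = 503.7 × 3.74 = 1884 N·m clockwise.
Toolbox: 17.4 × 9.8 = 170.5 N down at 2.38 m → arm 2.38 m, τ = 170.5 × 2.38 = 405.8 N·m clockwise.
Total clockwise load moment = 2867 N·m.
The cable tension T acts at 4.19 m; only its component perpendicular to the beam, T sinθ, produces torque. sin 44.4° = 0.6997.
Setting net torque to zero: T × 4.19 × 0.6997 = 2867 → T = 2867 / 2.932 = 978 N.

T ≈ 978 N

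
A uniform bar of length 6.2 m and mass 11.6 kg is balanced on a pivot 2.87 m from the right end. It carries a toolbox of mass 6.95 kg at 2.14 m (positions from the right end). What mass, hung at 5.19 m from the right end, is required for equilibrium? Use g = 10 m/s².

m ≈ 1.04 kg

Choose the pivot (at 2.87 m from the right end) as the axis so the support reaction has zero arm there.
Beam weight: 11.6 × 10 = 116 N down at 3.1 m → arm 0.23 m, τ = 116 × 0.23 = 26.68 N·m counterclockwise.
Toolbox: 6.95 × 10 = 69.5 N down at 2.14 m → arm 0.73 m, τ = 69.5 × 0.73 = 50.73 N·m clockwise.
Net moment of known loads = 24.05 N·m clockwise.
An unknown mass m at 5.19 m has arm 2.32 m; its moment is m·g·2.32 counterclockwise.
Balancing moments: m × 10 × 2.32 = 24.05, giving m = 24.05 / (10 × 2.32) = 1.04 kg.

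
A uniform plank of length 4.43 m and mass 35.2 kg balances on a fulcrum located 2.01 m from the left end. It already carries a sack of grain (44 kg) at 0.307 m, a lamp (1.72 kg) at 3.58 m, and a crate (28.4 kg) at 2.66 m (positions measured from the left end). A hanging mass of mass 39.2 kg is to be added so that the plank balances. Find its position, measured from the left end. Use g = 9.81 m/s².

About the fulcrum (at 2.01 m from the left end):
Beam weight: 35.2 × 9.81 = 345.3 N down at 2.215 m → arm 0.205 m, τ = 345.3 × 0.205 = 70.79 N·m clockwise.
Sack of grain: 44 × 9.81 = 431.6 N down at 0.307 m → arm 1.703 m, τ = 431.6 × 1.703 = 735 N·m counterclockwise.
Lamp: 1.72 × 9.81 = 16.87 N down at 3.58 m → arm 1.57 m, τ = 16.87 × 1.57 = 26.49 N·m clockwise.
Crate: 28.4 × 9.81 = 278.6 N down at 2.66 m → arm 0.65 m, τ = 278.6 × 0.65 = 181.1 N·m clockwise.
Net moment of existing loads = 456.6 N·m counterclockwise.
The hanging mass weighs 39.2 × 9.81 = 384.6 N and must supply an equal clockwise moment, so its lever arm about the fulcrum is 456.6 / 384.6 = 1.19 m.
That puts it at 2.01 + 1.19 = 3.2 m from the left end.

x ≈ 3.2 m from the left end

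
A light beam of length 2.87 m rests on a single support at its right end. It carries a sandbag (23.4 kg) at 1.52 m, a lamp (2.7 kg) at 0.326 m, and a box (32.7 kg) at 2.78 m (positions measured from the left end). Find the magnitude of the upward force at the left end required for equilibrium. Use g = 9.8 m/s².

Choose the right end as the axis so the unknown pivot reaction has zero arm there.
Sandbag: 23.4 × 9.8 = 229.3 N down at 1.52 m → arm 1.35 m, τ = 229.3 × 1.35 = 309.6 N·m counterclockwise.
Lamp: 2.7 × 9.8 = 26.46 N down at 0.326 m → arm 2.544 m, τ = 26.46 × 2.544 = 67.31 N·m counterclockwise.
Box: 32.7 × 9.8 = 320.5 N down at 2.78 m → arm 0.09 m, τ = 320.5 × 0.09 = 28.84 N·m counterclockwise.
Net moment of the loads = 405.8 N·m counterclockwise.
The upward force F acts at the left end, arm 2.87 m, giving F × 2.87 clockwise.
For rotational equilibrium, F × 2.87 = 405.8, so F = 405.8 / 2.87 = 141 N.

F ≈ 141 N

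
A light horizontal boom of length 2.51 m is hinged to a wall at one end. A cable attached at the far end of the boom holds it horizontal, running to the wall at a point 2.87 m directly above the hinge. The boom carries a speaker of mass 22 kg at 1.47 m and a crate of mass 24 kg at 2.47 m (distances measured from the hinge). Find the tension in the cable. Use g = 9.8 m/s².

T ≈ 475 N

Sum moments about the hinge (the unknown hinge reaction has zero arm there).
Speaker: 22 × 9.8 = 215.6 N down at 1.47 m → arm 1.47 m, τ = 215.6 × 1.47 = 316.9 N·m clockwise.
Crate: 24 × 9.8 = 235.2 N down at 2.47 m → arm 2.47 m, τ = 235.2 × 2.47 = 580.9 N·m clockwise.
Total clockwise load moment = 897.8 N·m.
The cable tension T acts at 2.51 m; only its component perpendicular to the boom, T sinθ, produces torque. sinθ = h/√(h²+d²) = 2.87/√(2.87²+2.51²) = 0.7527.
Balancing moments: T × 2.51 × 0.7527 = 897.8, giving T = 897.8 / 1.889 = 475 N.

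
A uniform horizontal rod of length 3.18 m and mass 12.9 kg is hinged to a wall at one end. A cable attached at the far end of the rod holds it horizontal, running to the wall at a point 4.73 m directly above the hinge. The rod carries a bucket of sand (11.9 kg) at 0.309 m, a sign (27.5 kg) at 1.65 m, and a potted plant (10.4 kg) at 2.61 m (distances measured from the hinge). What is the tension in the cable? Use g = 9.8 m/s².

T ≈ 359 N

Sum moments about the hinge (the unknown hinge reaction has zero arm there).
Beam weight: 12.9 × 9.8 = 126.4 N down at 1.59 m → arm 1.59 m, τ = 126.4 × 1.59 = 201 N·m clockwise.
Bucket of sand: 11.9 × 9.8 = 116.6 N down at 0.309 m → arm 0.309 m, τ = 116.6 × 0.309 = 36.03 N·m clockwise.
Sign: 27.5 × 9.8 = 269.5 N down at 1.65 m → arm 1.65 m, τ = 269.5 × 1.65 = 444.7 N·m clockwise.
Potted plant: 10.4 × 9.8 = 101.9 N down at 2.61 m → arm 2.61 m, τ = 101.9 × 2.61 = 266 N·m clockwise.
Total clockwise load moment = 947.7 N·m.
The cable tension T acts at 3.18 m; only its component perpendicular to the rod, T sinθ, produces torque. sinθ = h/√(h²+d²) = 4.73/√(4.73²+3.18²) = 0.8299.
Setting net torque to zero: T × 3.18 × 0.8299 = 947.7 → T = 947.7 / 2.639 = 359 N.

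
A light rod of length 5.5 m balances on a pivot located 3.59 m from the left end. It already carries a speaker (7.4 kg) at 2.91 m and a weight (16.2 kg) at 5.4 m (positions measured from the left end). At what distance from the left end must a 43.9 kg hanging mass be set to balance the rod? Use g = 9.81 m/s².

Take moments about the pivot (at 3.59 m from the left end).
Speaker: 7.4 × 9.81 = 72.59 N down at 2.91 m → arm 0.68 m, τ = 72.59 × 0.68 = 49.36 N·m counterclockwise.
Weight: 16.2 × 9.81 = 158.9 N down at 5.4 m → arm 1.81 m, τ = 158.9 × 1.81 = 287.6 N·m clockwise.
Net moment of existing loads = 238.2 N·m clockwise.
The hanging mass weighs 43.9 × 9.81 = 430.7 N and must supply an equal counterclockwise moment, so its lever arm about the pivot is 238.2 / 430.7 = 0.553 m.
That puts it at 3.59 − 0.553 = 3.04 m from the left end.

x ≈ 3.04 m from the left end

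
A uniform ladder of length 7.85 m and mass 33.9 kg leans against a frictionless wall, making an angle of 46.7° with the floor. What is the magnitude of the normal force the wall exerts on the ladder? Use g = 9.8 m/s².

Choose the foot of the ladder as the axis so the floor normal and friction both act there and drop out.
Ladder weight 33.9×9.8 = 332.2 N acts at 3.925 m along the ladder; its horizontal arm is 3.925·cos46.7° = 2.692 m → τ = 894.3 N·m clockwise.
Wall normal N acts horizontally at the top; its moment arm is the height L sinθ = 7.85·sin46.7° = 5.713 m, counterclockwise.
Balancing moments: N × 5.713 = 894.3, giving N = 157 N.

N_wall ≈ 157 N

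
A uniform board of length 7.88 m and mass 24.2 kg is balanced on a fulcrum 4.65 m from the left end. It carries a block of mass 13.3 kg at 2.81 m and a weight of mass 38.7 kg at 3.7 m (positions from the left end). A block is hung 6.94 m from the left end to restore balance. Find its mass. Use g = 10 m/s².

m ≈ 34.2 kg

Choose the fulcrum (at 4.65 m from the left end) as the axis so the support reaction has zero arm there.
Beam weight: 24.2 × 10 = 242 N down at 3.94 m → arm 0.71 m, τ = 242 × 0.71 = 171.8 N·m counterclockwise.
Block: 13.3 × 10 = 133 N down at 2.81 m → arm 1.84 m, τ = 133 × 1.84 = 244.7 N·m counterclockwise.
Weight: 38.7 × 10 = 387 N down at 3.7 m → arm 0.95 m, τ = 387 × 0.95 = 367.6 N·m counterclockwise.
Net moment of known loads = 784.1 N·m counterclockwise.
An unknown mass m at 6.94 m has arm 2.29 m; its moment is m·g·2.29 clockwise.
Στ = 0 ⇒ m × 10 × 2.29 = 784.1 ⇒ m = 784.1 / (10 × 2.29) = 34.2 kg.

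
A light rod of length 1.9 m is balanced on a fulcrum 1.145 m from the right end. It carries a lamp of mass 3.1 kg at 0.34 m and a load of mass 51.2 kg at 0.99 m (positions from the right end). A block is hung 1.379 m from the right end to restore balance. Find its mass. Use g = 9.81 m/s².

m ≈ 44.6 kg

About the fulcrum (at 1.145 m from the right end):
Lamp: 3.1 × 9.81 = 30.41 N down at 0.34 m → arm 0.805 m, τ = 30.41 × 0.805 = 24.48 N·m clockwise.
Load: 51.2 × 9.81 = 502.3 N down at 0.99 m → arm 0.155 m, τ = 502.3 × 0.155 = 77.86 N·m clockwise.
Net moment of known loads = 102.3 N·m clockwise.
An unknown mass m at 1.379 m has arm 0.234 m; its moment is m·g·0.234 counterclockwise.
Balancing moments: m × 9.81 × 0.234 = 102.3, giving m = 102.3 / (9.81 × 0.234) = 44.6 kg.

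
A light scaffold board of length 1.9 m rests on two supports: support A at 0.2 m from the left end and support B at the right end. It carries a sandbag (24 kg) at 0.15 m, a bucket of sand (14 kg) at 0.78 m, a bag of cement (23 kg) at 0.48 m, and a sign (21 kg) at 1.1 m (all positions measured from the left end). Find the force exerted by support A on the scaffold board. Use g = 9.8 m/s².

R_A ≈ 618 N

Take moments about support B.
Sandbag: 24 × 9.8 = 235.2 N down at 0.15 m → arm 1.75 m, τ = 235.2 × 1.75 = 411.6 N·m counterclockwise.
Bucket of sand: 14 × 9.8 = 137.2 N down at 0.78 m → arm 1.12 m, τ = 137.2 × 1.12 = 153.7 N·m counterclockwise.
Bag of cement: 23 × 9.8 = 225.4 N down at 0.48 m → arm 1.42 m, τ = 225.4 × 1.42 = 320.1 N·m counterclockwise.
Sign: 21 × 9.8 = 205.8 N down at 1.1 m → arm 0.8 m, τ = 205.8 × 0.8 = 164.6 N·m counterclockwise.
Net load moment about support B = 1050 N·m counterclockwise.
Reaction R at support A is upward at 0.2 m, arm 1.7 m → moment R × 1.7 clockwise.
Setting net torque to zero: R × 1.7 = 1050 → R = 618 N.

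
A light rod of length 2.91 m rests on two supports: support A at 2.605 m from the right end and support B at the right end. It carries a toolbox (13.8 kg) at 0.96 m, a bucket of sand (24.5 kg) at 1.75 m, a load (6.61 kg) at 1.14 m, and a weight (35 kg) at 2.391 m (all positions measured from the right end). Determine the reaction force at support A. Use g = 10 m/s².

R_A ≈ 566 N

Choose support B as the axis so its reaction then has zero moment arm.
Toolbox: 13.8 × 10 = 138 N down at 0.96 m → arm 0.96 m, τ = 138 × 0.96 = 132.5 N·m counterclockwise.
Bucket of sand: 24.5 × 10 = 245 N down at 1.75 m → arm 1.75 m, τ = 245 × 1.75 = 428.8 N·m counterclockwise.
Load: 6.61 × 10 = 66.1 N down at 1.14 m → arm 1.14 m, τ = 66.1 × 1.14 = 75.35 N·m counterclockwise.
Weight: 35 × 10 = 350 N down at 2.391 m → arm 2.391 m, τ = 350 × 2.391 = 836.9 N·m counterclockwise.
Net load moment about support B = 1474 N·m counterclockwise.
Reaction R at support A is upward at 2.605 m, arm 2.605 m → moment R × 2.605 clockwise.
Balancing moments: R × 2.605 = 1474, giving R = 566 N.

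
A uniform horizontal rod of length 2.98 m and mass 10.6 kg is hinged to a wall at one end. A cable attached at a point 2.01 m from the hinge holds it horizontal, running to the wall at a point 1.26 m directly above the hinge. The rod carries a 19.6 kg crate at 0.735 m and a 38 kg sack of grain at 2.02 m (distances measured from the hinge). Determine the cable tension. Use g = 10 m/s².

Taking torques about the hinge:
Beam weight: 10.6 × 10 = 106 N down at 1.49 m → arm 1.49 m, τ = 106 × 1.49 = 157.9 N·m clockwise.
Crate: 19.6 × 10 = 196 N down at 0.735 m → arm 0.735 m, τ = 196 × 0.735 = 144.1 N·m clockwise.
Sack of grain: 38 × 10 = 380 N down at 2.02 m → arm 2.02 m, τ = 380 × 2.02 = 767.6 N·m clockwise.
Total clockwise load moment = 1070 N·m.
The cable tension T acts at 2.01 m; only its component perpendicular to the rod, T sinθ, produces torque. sinθ = h/√(h²+d²) = 1.26/√(1.26²+2.01²) = 0.5311.
Setting net torque to zero: T × 2.01 × 0.5311 = 1070 → T = 1070 / 1.068 = 1000 N.

T ≈ 1000 N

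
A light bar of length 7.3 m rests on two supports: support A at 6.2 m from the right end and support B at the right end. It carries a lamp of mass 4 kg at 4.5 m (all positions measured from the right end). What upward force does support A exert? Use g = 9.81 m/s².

Taking torques about support B:
Lamp: 4 × 9.81 = 39.24 N down at 4.5 m → arm 4.5 m, τ = 39.24 × 4.5 = 176.6 N·m counterclockwise.
Net load moment about support B = 176.6 N·m counterclockwise.
Reaction R at support A is upward at 6.2 m, arm 6.2 m → moment R × 6.2 clockwise.
Στ = 0 ⇒ R × 6.2 = 176.6 ⇒ R = 28.5 N.

R_A ≈ 28.5 N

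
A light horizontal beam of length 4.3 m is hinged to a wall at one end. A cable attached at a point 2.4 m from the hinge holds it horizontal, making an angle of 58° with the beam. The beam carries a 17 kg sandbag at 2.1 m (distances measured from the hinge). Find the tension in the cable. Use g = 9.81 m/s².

Taking torques about the hinge:
Sandbag: 17 × 9.81 = 166.8 N down at 2.1 m → arm 2.1 m, τ = 166.8 × 2.1 = 350.3 N·m clockwise.
Total clockwise load moment = 350.3 N·m.
The cable tension T acts at 2.4 m; only its component perpendicular to the beam, T sinθ, produces torque. sin 58° = 0.848.
Balancing moments: T × 2.4 × 0.848 = 350.3, giving T = 350.3 / 2.035 = 172 N.

T ≈ 172 N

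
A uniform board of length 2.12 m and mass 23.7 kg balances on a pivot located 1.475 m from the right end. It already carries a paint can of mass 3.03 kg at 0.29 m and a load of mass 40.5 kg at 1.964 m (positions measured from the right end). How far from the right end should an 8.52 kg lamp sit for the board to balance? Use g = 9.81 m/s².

x ≈ 0.726 m from the right end

Sum moments about the pivot (at 1.475 m from the right end) (the support reaction has zero arm there).
Beam weight: 23.7 × 9.81 = 232.5 N down at 1.06 m → arm 0.415 m, τ = 232.5 × 0.415 = 96.49 N·m clockwise.
Paint can: 3.03 × 9.81 = 29.72 N down at 0.29 m → arm 1.185 m, τ = 29.72 × 1.185 = 35.22 N·m clockwise.
Load: 40.5 × 9.81 = 397.3 N down at 1.964 m → arm 0.489 m, τ = 397.3 × 0.489 = 194.3 N·m counterclockwise.
Net moment of existing loads = 62.59 N·m counterclockwise.
The lamp weighs 8.52 × 9.81 = 83.58 N and must supply an equal clockwise moment, so its lever arm about the pivot is 62.59 / 83.58 = 0.749 m.
That puts it at 1.475 − 0.749 = 0.726 m from the right end.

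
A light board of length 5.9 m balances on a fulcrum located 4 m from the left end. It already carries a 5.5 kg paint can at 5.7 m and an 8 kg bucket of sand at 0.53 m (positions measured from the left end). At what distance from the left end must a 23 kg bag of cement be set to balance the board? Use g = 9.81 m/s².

x ≈ 4.8 m from the left end

Sum moments about the fulcrum (at 4 m from the left end) (the support reaction has zero arm there).
Paint can: 5.5 × 9.81 = 53.96 N down at 5.7 m → arm 1.7 m, τ = 53.96 × 1.7 = 91.73 N·m clockwise.
Bucket of sand: 8 × 9.81 = 78.48 N down at 0.53 m → arm 3.47 m, τ = 78.48 × 3.47 = 272.3 N·m counterclockwise.
Net moment of existing loads = 180.6 N·m counterclockwise.
The bag of cement weighs 23 × 9.81 = 225.6 N and must supply an equal clockwise moment, so its lever arm about the fulcrum is 180.6 / 225.6 = 0.801 m.
That puts it at 4 + 0.801 = 4.8 m from the left end.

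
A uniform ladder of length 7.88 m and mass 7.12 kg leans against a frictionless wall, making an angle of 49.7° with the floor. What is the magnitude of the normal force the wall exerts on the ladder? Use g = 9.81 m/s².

N_wall ≈ 29.6 N

Sum moments about the foot of the ladder (the floor normal and friction both act there and drop out).
Ladder weight 7.12×9.81 = 69.85 N acts at 3.94 m along the ladder; its horizontal arm is 3.94·cos49.7° = 2.548 m → τ = 178 N·m clockwise.
Wall normal N acts horizontally at the top; its moment arm is the height L sinθ = 7.88·sin49.7° = 6.01 m, counterclockwise.
For rotational equilibrium, N × 6.01 = 178, so N = 29.6 N.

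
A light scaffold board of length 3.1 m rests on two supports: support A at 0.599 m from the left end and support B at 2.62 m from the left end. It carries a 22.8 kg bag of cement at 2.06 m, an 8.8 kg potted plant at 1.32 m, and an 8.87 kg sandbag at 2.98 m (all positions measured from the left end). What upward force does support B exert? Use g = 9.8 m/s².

Take moments about support A.
Bag of cement: 22.8 × 9.8 = 223.4 N down at 2.06 m → arm 1.461 m, τ = 223.4 × 1.461 = 326.4 N·m clockwise.
Potted plant: 8.8 × 9.8 = 86.24 N down at 1.32 m → arm 0.721 m, τ = 86.24 × 0.721 = 62.18 N·m clockwise.
Sandbag: 8.87 × 9.8 = 86.93 N down at 2.98 m → arm 2.381 m, τ = 86.93 × 2.381 = 207 N·m clockwise.
Net load moment about support A = 595.6 N·m clockwise.
Reaction R at support B is upward at 2.62 m, arm 2.021 m → moment R × 2.021 counterclockwise.
Setting net torque to zero: R × 2.021 = 595.6 → R = 295 N.

R_B ≈ 295 N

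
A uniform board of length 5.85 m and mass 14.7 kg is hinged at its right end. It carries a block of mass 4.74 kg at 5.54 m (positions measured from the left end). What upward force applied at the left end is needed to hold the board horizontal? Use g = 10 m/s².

Taking torques about the right end:
Beam weight: 14.7 × 10 = 147 N down at 2.925 m → arm 2.925 m, τ = 147 × 2.925 = 430 N·m counterclockwise.
Block: 4.74 × 10 = 47.4 N down at 5.54 m → arm 0.31 m, τ = 47.4 × 0.31 = 14.69 N·m counterclockwise.
Net moment of the loads = 444.7 N·m counterclockwise.
The upward force F acts at the left end, arm 5.85 m, giving F × 5.85 clockwise.
For rotational equilibrium, F × 5.85 = 444.7, so F = 444.7 / 5.85 = 76 N.

F ≈ 76 N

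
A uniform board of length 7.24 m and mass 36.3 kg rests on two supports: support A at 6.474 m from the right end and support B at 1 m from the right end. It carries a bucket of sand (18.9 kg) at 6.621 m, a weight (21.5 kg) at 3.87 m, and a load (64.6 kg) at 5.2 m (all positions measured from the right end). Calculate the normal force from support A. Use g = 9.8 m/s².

R_A ≈ 957 N

Taking torques about support B:
Beam weight: 36.3 × 9.8 = 355.7 N down at 3.62 m → arm 2.62 m, τ = 355.7 × 2.62 = 931.9 N·m counterclockwise.
Bucket of sand: 18.9 × 9.8 = 185.2 N down at 6.621 m → arm 5.621 m, τ = 185.2 × 5.621 = 1041 N·m counterclockwise.
Weight: 21.5 × 9.8 = 210.7 N down at 3.87 m → arm 2.87 m, τ = 210.7 × 2.87 = 604.7 N·m counterclockwise.
Load: 64.6 × 9.8 = 633.1 N down at 5.2 m → arm 4.2 m, τ = 633.1 × 4.2 = 2659 N·m counterclockwise.
Net load moment about support B = 5237 N·m counterclockwise.
Reaction R at support A is upward at 6.474 m, arm 5.474 m → moment R × 5.474 clockwise.
For rotational equilibrium, R × 5.474 = 5237, so R = 957 N.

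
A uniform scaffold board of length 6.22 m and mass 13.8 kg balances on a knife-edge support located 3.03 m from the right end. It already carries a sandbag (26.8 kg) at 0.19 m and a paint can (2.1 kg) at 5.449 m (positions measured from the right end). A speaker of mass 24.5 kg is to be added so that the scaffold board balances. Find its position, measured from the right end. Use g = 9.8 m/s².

x ≈ 5.88 m from the right end

About the knife-edge support (at 3.03 m from the right end):
Beam weight: 13.8 × 9.8 = 135.2 N down at 3.11 m → arm 0.08 m, τ = 135.2 × 0.08 = 10.82 N·m counterclockwise.
Sandbag: 26.8 × 9.8 = 262.6 N down at 0.19 m → arm 2.84 m, τ = 262.6 × 2.84 = 745.8 N·m clockwise.
Paint can: 2.1 × 9.8 = 20.58 N down at 5.449 m → arm 2.419 m, τ = 20.58 × 2.419 = 49.78 N·m counterclockwise.
Net moment of existing loads = 685.2 N·m clockwise.
The speaker weighs 24.5 × 9.8 = 240.1 N and must supply an equal counterclockwise moment, so its lever arm about the knife-edge support is 685.2 / 240.1 = 2.85 m.
That puts it at 3.03 + 2.85 = 5.88 m from the right end.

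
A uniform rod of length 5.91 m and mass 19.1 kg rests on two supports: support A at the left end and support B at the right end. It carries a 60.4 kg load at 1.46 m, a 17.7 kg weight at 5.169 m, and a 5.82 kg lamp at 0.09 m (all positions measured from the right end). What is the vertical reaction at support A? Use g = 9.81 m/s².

R_A ≈ 393 N

About support B:
Beam weight: 19.1 × 9.81 = 187.4 N down at 2.955 m → arm 2.955 m, τ = 187.4 × 2.955 = 553.8 N·m counterclockwise.
Load: 60.4 × 9.81 = 592.5 N down at 1.46 m → arm 1.46 m, τ = 592.5 × 1.46 = 865 N·m counterclockwise.
Weight: 17.7 × 9.81 = 173.6 N down at 5.169 m → arm 5.169 m, τ = 173.6 × 5.169 = 897.3 N·m counterclockwise.
Lamp: 5.82 × 9.81 = 57.09 N down at 0.09 m → arm 0.09 m, τ = 57.09 × 0.09 = 5.138 N·m counterclockwise.
Net load moment about support B = 2321 N·m counterclockwise.
Reaction R at support A is upward at 5.91 m, arm 5.91 m → moment R × 5.91 clockwise.
Στ = 0 ⇒ R × 5.91 = 2321 ⇒ R = 393 N.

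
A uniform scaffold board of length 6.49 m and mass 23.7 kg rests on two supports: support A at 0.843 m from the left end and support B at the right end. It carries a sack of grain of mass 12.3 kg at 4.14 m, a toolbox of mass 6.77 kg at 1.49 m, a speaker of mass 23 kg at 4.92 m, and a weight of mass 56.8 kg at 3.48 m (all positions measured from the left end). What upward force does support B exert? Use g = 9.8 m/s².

R_B ≈ 599 N

Sum moments about support A (its reaction then has zero moment arm).
Beam weight: 23.7 × 9.8 = 232.3 N down at 3.245 m → arm 2.402 m, τ = 232.3 × 2.402 = 558 N·m clockwise.
Sack of grain: 12.3 × 9.8 = 120.5 N down at 4.14 m → arm 3.297 m, τ = 120.5 × 3.297 = 397.3 N·m clockwise.
Toolbox: 6.77 × 9.8 = 66.35 N down at 1.49 m → arm 0.647 m, τ = 66.35 × 0.647 = 42.93 N·m clockwise.
Speaker: 23 × 9.8 = 225.4 N down at 4.92 m → arm 4.077 m, τ = 225.4 × 4.077 = 919 N·m clockwise.
Weight: 56.8 × 9.8 = 556.6 N down at 3.48 m → arm 2.637 m, τ = 556.6 × 2.637 = 1468 N·m clockwise.
Net load moment about support A = 3385 N·m clockwise.
Reaction R at support B is upward at 6.49 m, arm 5.647 m → moment R × 5.647 counterclockwise.
For rotational equilibrium, R × 5.647 = 3385, so R = 599 N.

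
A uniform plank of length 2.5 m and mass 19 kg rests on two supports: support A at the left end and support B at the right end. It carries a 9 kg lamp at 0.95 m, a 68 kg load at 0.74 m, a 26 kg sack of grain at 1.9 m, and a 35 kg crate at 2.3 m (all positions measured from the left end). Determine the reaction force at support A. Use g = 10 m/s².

Sum moments about support B (its reaction then has zero moment arm).
Beam weight: 19 × 10 = 190 N down at 1.25 m → arm 1.25 m, τ = 190 × 1.25 = 237.5 N·m counterclockwise.
Lamp: 9 × 10 = 90 N down at 0.95 m → arm 1.55 m, τ = 90 × 1.55 = 139.5 N·m counterclockwise.
Load: 68 × 10 = 680 N down at 0.74 m → arm 1.76 m, τ = 680 × 1.76 = 1197 N·m counterclockwise.
Sack of grain: 26 × 10 = 260 N down at 1.9 m → arm 0.6 m, τ = 260 × 0.6 = 156 N·m counterclockwise.
Crate: 35 × 10 = 350 N down at 2.3 m → arm 0.2 m, τ = 350 × 0.2 = 70 N·m counterclockwise.
Net load moment about support B = 1800 N·m counterclockwise.
Reaction R at support A is upward at 0 m, arm 2.5 m → moment R × 2.5 clockwise.
For rotational equilibrium, R × 2.5 = 1800, so R = 720 N.

R_A ≈ 720 N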